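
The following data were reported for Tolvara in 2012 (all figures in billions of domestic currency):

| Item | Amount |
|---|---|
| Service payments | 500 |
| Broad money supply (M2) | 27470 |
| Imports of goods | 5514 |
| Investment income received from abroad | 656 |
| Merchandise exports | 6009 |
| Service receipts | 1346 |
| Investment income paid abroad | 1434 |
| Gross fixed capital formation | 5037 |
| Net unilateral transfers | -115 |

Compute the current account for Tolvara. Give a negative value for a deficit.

448

Goods balance = 6009 - 5514 = 495
Services balance = 1346 - 500 = 846
Trade balance (goods + services) = 495 + 846 = 1341
Net primary income = 656 - 1434 = -778
Net secondary income = -115
Current account = 1341 + (-778) + (-115) = 448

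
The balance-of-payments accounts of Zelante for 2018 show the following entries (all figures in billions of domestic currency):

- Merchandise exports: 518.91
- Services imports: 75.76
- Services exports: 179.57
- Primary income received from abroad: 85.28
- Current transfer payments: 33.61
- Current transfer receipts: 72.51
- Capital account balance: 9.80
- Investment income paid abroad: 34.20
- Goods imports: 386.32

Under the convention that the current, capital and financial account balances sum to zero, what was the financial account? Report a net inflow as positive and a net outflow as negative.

-336.18

Goods balance = 518.91 - 386.32 = 132.59
Services balance = 179.57 - 75.76 = 103.81
Trade balance (goods + services) = 132.59 + 103.81 = 236.40
Net primary income = 85.28 - 34.20 = 51.08
Net secondary income = 72.51 - 33.61 = 38.90
Current account = 236.40 + 51.08 + 38.90 = 326.38
Financial account = -(326.38 + 9.80) = -336.18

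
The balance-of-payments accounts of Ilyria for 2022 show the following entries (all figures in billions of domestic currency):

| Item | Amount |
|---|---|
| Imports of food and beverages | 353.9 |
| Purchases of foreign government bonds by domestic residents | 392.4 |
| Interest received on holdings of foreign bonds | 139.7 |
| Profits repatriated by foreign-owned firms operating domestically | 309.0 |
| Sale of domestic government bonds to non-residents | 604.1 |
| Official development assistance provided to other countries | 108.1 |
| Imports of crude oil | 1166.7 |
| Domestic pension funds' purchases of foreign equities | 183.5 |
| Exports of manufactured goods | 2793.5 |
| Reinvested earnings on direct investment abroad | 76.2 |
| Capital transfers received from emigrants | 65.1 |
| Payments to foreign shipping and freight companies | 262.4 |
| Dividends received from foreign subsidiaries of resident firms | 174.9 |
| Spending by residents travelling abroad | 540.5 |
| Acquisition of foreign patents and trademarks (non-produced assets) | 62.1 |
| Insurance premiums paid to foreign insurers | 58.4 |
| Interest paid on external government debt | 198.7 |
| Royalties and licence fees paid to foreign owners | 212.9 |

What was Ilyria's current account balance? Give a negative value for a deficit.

Goods: -1166.7 + 2793.5 - 353.9 = 1272.9
Services: -58.4 - 262.4 - 212.9 - 540.5 = -1074.2
Primary income: 174.9 + 76.2 - 198.7 + 139.7 - 309.0 = -116.9
Secondary income: -108.1
Current account = 1272.9 + (-1074.2) + (-116.9) + (-108.1) = -26.3
(Excluded from the current account — financial account: purchases of foreign government bonds by domestic residents 392.4, sale of domestic government bonds to non-residents 604.1, domestic pension funds' purchases of foreign equities 183.5; capital account: capital transfers received from emigrants 65.1, acquisition of foreign patents and trademarks (non-produced assets) 62.1.)

-26.3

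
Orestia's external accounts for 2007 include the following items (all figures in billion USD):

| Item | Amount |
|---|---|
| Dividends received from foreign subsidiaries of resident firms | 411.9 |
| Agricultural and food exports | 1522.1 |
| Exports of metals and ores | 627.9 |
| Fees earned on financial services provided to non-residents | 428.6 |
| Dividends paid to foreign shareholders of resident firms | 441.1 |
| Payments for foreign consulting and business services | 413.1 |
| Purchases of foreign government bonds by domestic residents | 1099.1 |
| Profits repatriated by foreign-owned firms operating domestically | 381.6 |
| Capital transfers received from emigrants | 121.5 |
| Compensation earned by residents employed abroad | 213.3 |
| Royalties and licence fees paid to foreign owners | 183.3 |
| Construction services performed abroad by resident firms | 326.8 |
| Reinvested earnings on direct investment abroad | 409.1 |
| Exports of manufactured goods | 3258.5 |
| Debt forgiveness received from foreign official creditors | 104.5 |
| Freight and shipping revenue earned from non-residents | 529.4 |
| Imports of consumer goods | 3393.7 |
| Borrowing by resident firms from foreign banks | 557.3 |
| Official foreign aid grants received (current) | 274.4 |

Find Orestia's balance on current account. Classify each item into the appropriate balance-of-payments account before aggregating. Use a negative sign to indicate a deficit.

Goods: 3258.5 - 3393.7 + 627.9 + 1522.1 = 2014.8
Services: 428.6 - 183.3 + 326.8 + 529.4 - 413.1 = 688.4
Primary income: -381.6 + 409.1 - 441.1 + 411.9 + 213.3 = 211.6
Secondary income: 274.4
Current account = 2014.8 + 688.4 + 211.6 + 274.4 = 3189.2
(Excluded from the current account — financial account: purchases of foreign government bonds by domestic residents 1099.1, borrowing by resident firms from foreign banks 557.3; capital account: capital transfers received from emigrants 121.5, debt forgiveness received from foreign official creditors 104.5.)

3189.2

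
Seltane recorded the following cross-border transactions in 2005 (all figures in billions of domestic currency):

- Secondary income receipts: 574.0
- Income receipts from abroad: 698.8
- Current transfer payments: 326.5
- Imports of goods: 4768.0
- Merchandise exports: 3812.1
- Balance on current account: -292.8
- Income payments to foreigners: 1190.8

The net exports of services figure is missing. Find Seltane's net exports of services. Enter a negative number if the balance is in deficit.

Current account = goods balance + services balance + net primary income + net secondary income
Sum of the known components = -1200.4
Net exports of services = CA - (known components) = -292.8 - (-1200.4) = 907.6

907.6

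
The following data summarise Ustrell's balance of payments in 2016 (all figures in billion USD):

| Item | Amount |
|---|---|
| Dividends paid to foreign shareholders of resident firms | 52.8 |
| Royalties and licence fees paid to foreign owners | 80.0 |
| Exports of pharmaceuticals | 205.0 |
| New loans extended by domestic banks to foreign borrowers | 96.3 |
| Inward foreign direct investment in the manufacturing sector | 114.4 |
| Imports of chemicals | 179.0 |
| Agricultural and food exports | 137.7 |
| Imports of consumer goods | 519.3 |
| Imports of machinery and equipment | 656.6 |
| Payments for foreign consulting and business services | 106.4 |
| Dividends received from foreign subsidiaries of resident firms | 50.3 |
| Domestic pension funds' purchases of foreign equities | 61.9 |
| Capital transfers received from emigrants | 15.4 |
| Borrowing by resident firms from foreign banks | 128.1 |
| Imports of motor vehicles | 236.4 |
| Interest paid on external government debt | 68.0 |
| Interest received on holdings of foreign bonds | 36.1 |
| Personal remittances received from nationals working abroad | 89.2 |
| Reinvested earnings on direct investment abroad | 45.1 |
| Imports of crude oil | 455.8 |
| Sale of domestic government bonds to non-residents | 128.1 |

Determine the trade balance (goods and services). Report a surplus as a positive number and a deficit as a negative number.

Goods: -455.8 - 179.0 + 137.7 - 519.3 + 205.0 - 656.6 - 236.4 = -1704.4
Services: -80.0 - 106.4 = -186.4
Trade balance = -1704.4 + (-186.4) = -1890.8
(Excluded from the trade balance — primary income: dividends paid to foreign shareholders of resident firms 52.8, dividends received from foreign subsidiaries of resident firms 50.3, interest paid on external government debt 68.0, interest received on holdings of foreign bonds 36.1, reinvested earnings on direct investment abroad 45.1; financial account: new loans extended by domestic banks to foreign borrowers 96.3, inward foreign direct investment in the manufacturing sector 114.4, domestic pension funds' purchases of foreign equities 61.9, borrowing by resident firms from foreign banks 128.1, sale of domestic government bonds to non-residents 128.1; capital account: capital transfers received from emigrants 15.4; secondary income: personal remittances received from nationals working abroad 89.2.)

-1890.8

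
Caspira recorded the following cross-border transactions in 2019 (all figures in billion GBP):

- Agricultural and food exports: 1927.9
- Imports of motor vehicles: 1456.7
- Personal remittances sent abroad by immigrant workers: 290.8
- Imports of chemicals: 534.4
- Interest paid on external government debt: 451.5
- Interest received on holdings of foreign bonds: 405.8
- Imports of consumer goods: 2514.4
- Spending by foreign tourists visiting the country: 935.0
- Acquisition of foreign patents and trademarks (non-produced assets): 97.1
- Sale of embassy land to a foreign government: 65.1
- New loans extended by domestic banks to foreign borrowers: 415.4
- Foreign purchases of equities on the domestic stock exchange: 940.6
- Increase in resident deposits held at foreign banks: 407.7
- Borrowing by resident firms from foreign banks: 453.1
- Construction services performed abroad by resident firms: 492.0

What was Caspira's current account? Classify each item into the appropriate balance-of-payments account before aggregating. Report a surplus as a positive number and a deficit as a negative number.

-1487.1

Goods: -534.4 - 1456.7 - 2514.4 + 1927.9 = -2577.6
Services: 492.0 + 935.0 = 1427.0
Primary income: -451.5 + 405.8 = -45.7
Secondary income: -290.8
Current account = (-2577.6) + 1427.0 + (-45.7) + (-290.8) = -1487.1
(Excluded from the current account — capital account: acquisition of foreign patents and trademarks (non-produced assets) 97.1, sale of embassy land to a foreign government 65.1; financial account: new loans extended by domestic banks to foreign borrowers 415.4, foreign purchases of equities on the domestic stock exchange 940.6, increase in resident deposits held at foreign banks 407.7, borrowing by resident firms from foreign banks 453.1.)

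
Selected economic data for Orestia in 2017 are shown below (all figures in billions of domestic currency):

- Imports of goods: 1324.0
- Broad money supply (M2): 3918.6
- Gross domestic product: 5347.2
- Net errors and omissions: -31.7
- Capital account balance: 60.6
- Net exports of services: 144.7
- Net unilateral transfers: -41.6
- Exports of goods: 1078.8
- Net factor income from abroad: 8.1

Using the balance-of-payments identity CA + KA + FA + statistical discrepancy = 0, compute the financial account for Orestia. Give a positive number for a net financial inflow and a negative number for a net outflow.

Goods balance = 1078.8 - 1324.0 = -245.2
Services balance = 144.7
Trade balance (goods + services) = -245.2 + 144.7 = -100.5
Net primary income = 8.1
Net secondary income = -41.6
Current account = -100.5 + 8.1 + (-41.6) = -134.0
Financial account = -(-134.0 + 60.6 + (-31.7)) = 105.1

105.1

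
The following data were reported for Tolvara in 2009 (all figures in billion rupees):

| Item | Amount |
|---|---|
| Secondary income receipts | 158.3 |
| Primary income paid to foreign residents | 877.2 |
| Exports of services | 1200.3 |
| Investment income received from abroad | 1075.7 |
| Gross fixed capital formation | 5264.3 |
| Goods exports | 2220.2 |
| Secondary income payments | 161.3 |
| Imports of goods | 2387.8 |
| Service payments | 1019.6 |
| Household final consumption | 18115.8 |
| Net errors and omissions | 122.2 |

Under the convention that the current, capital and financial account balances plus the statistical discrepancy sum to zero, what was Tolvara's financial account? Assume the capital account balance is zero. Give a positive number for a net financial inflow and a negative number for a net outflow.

Goods balance = 2220.2 - 2387.8 = -167.6
Services balance = 1200.3 - 1019.6 = 180.7
Trade balance (goods + services) = -167.6 + 180.7 = 13.1
Net primary income = 1075.7 - 877.2 = 198.5
Net secondary income = 158.3 - 161.3 = -3.0
Current account = 13.1 + 198.5 + (-3.0) = 208.6
Financial account = -(208.6 + 122.2) = -330.8

-330.8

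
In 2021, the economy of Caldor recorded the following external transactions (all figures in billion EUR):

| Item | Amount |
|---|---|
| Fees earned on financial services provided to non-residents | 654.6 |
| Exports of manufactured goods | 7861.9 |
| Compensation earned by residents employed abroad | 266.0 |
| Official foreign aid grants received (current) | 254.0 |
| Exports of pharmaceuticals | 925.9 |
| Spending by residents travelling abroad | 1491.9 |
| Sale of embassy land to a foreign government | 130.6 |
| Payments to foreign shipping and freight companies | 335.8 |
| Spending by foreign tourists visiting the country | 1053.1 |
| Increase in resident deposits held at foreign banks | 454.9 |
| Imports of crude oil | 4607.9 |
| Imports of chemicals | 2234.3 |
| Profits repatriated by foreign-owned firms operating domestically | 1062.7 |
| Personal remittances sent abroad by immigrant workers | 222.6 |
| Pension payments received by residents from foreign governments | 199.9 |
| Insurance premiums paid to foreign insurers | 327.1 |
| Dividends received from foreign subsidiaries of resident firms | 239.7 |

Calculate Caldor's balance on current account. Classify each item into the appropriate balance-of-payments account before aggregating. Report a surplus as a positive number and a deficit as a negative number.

1172.8

Goods: -2234.3 + 925.9 + 7861.9 - 4607.9 = 1945.6
Services: 1053.1 + 654.6 - 335.8 - 1491.9 - 327.1 = -447.1
Primary income: 266.0 - 1062.7 + 239.7 = -557.0
Secondary income: 199.9 + 254.0 - 222.6 = 231.3
Current account = 1945.6 + (-447.1) + (-557.0) + 231.3 = 1172.8
(Excluded from the current account — capital account: sale of embassy land to a foreign government 130.6; financial account: increase in resident deposits held at foreign banks 454.9.)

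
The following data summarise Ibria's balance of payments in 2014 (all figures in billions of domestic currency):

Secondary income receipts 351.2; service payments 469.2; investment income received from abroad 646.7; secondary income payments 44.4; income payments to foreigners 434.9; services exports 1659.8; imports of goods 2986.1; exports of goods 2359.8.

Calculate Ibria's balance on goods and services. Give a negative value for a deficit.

564.3

Goods balance = 2359.8 - 2986.1 = -626.3
Services balance = 1659.8 - 469.2 = 1190.6
Trade balance (goods + services) = -626.3 + 1190.6 = 564.3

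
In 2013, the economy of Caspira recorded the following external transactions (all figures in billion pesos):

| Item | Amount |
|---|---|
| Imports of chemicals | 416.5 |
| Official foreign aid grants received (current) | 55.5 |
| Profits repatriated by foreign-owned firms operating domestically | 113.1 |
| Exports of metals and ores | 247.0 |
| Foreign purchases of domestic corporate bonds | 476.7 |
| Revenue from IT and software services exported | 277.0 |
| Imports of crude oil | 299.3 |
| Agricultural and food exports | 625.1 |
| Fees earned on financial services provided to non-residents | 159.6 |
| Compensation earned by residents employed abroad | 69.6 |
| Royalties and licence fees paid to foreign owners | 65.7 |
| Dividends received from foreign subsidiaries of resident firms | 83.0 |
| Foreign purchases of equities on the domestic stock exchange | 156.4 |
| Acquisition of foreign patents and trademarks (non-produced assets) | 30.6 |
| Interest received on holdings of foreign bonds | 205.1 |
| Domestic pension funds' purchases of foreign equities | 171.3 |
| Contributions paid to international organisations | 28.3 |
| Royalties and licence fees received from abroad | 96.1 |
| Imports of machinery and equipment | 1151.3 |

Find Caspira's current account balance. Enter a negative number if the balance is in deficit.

-256.2

Goods: -299.3 - 1151.3 + 247.0 - 416.5 + 625.1 = -995.0
Services: -65.7 + 96.1 + 277.0 + 159.6 = 467.0
Primary income: 205.1 + 69.6 + 83.0 - 113.1 = 244.6
Secondary income: 55.5 - 28.3 = 27.2
Current account = (-995.0) + 467.0 + 244.6 + 27.2 = -256.2
(Excluded from the current account — financial account: foreign purchases of domestic corporate bonds 476.7, foreign purchases of equities on the domestic stock exchange 156.4, domestic pension funds' purchases of foreign equities 171.3; capital account: acquisition of foreign patents and trademarks (non-produced assets) 30.6.)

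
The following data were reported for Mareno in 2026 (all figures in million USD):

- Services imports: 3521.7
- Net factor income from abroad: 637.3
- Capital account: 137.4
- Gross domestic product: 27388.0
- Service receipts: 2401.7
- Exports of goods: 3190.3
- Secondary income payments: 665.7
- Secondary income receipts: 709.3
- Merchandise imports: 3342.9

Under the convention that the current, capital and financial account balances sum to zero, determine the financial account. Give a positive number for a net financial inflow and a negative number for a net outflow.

Goods balance = 3190.3 - 3342.9 = -152.6
Services balance = 2401.7 - 3521.7 = -1120.0
Trade balance (goods + services) = -152.6 + (-1120.0) = -1272.6
Net primary income = 637.3
Net secondary income = 709.3 - 665.7 = 43.6
Current account = -1272.6 + 637.3 + 43.6 = -591.7
Financial account = -(-591.7 + 137.4) = 454.3

454.3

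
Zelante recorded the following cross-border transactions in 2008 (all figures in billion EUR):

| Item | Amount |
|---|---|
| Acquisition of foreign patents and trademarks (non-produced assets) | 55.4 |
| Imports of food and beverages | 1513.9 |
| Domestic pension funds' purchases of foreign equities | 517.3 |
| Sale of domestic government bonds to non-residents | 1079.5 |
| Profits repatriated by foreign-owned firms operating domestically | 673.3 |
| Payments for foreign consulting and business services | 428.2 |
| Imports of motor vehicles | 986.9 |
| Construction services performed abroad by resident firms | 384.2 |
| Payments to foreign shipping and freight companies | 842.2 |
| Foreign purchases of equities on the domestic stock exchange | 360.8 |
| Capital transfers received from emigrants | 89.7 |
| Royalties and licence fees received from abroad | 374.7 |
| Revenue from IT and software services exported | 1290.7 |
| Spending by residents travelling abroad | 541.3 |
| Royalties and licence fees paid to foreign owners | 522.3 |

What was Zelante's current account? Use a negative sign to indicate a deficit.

-3458.5

Goods: -1513.9 - 986.9 = -2500.8
Services: -522.3 - 842.2 + 1290.7 - 541.3 - 428.2 + 374.7 + 384.2 = -284.4
Primary income: -673.3
Current account = (-2500.8) + (-284.4) + (-673.3) = -3458.5
(Excluded from the current account — capital account: acquisition of foreign patents and trademarks (non-produced assets) 55.4, capital transfers received from emigrants 89.7; financial account: domestic pension funds' purchases of foreign equities 517.3, sale of domestic government bonds to non-residents 1079.5, foreign purchases of equities on the domestic stock exchange 360.8.)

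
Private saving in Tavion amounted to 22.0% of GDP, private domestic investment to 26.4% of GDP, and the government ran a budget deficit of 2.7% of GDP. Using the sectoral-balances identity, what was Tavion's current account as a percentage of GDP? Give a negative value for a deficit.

By the sectoral-balances identity, CA = (S_private - I) + (T - G).
Private balance = 22.0 - 26.4 = -4.4
Government balance (T - G) = -2.7
CA = -4.4 + (-2.7) = -7.1

-7.1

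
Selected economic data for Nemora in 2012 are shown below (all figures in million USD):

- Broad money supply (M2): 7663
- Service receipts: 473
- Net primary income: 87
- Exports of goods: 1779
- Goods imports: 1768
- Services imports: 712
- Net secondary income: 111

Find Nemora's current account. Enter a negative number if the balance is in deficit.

-30

Goods balance = 1779 - 1768 = 11
Services balance = 473 - 712 = -239
Trade balance (goods + services) = 11 + (-239) = -228
Net primary income = 87
Net secondary income = 111
Current account = -228 + 87 + 111 = -30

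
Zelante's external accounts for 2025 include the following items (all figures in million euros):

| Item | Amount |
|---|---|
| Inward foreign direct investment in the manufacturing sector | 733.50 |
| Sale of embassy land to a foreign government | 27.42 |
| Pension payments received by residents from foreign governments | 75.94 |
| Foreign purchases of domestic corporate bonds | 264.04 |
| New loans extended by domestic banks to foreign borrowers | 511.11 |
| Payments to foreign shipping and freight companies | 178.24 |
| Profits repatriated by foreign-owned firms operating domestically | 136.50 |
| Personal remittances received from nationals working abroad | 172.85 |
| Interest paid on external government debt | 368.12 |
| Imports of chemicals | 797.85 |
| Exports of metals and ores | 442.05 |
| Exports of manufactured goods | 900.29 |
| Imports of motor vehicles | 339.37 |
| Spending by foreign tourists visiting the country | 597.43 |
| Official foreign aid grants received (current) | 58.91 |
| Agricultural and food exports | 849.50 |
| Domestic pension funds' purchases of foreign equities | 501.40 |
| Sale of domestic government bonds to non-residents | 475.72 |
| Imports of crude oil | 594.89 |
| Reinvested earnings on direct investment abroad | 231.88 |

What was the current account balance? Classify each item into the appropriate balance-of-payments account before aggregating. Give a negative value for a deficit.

Goods: 900.29 - 339.37 - 797.85 - 594.89 + 849.50 + 442.05 = 459.73
Services: -178.24 + 597.43 = 419.19
Primary income: -136.50 + 231.88 - 368.12 = -272.74
Secondary income: 172.85 + 58.91 + 75.94 = 307.70
Current account = 459.73 + 419.19 + (-272.74) + 307.70 = 913.88
(Excluded from the current account — financial account: inward foreign direct investment in the manufacturing sector 733.50, foreign purchases of domestic corporate bonds 264.04, new loans extended by domestic banks to foreign borrowers 511.11, domestic pension funds' purchases of foreign equities 501.40, sale of domestic government bonds to non-residents 475.72; capital account: sale of embassy land to a foreign government 27.42.)

913.88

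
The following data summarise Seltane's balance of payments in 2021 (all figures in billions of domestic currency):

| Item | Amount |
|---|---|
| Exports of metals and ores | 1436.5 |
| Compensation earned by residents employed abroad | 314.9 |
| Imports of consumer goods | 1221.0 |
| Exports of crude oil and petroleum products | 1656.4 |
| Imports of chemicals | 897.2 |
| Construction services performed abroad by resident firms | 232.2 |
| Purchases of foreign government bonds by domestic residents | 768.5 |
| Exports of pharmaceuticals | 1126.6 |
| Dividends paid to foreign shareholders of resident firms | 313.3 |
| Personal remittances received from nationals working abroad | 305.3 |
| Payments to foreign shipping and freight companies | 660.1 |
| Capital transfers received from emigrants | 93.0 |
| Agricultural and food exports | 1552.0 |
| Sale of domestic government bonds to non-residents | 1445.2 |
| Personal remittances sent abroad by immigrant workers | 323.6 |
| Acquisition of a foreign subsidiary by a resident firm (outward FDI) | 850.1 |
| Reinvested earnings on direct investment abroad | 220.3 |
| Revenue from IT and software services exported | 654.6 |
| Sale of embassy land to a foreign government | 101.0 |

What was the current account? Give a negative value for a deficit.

4083.6

Goods: 1436.5 + 1656.4 + 1126.6 + 1552.0 - 1221.0 - 897.2 = 3653.3
Services: 232.2 + 654.6 - 660.1 = 226.7
Primary income: -313.3 + 220.3 + 314.9 = 221.9
Secondary income: 305.3 - 323.6 = -18.3
Current account = 3653.3 + 226.7 + 221.9 + (-18.3) = 4083.6
(Excluded from the current account — financial account: purchases of foreign government bonds by domestic residents 768.5, sale of domestic government bonds to non-residents 1445.2, acquisition of a foreign subsidiary by a resident firm (outward FDI) 850.1; capital account: capital transfers received from emigrants 93.0, sale of embassy land to a foreign government 101.0.)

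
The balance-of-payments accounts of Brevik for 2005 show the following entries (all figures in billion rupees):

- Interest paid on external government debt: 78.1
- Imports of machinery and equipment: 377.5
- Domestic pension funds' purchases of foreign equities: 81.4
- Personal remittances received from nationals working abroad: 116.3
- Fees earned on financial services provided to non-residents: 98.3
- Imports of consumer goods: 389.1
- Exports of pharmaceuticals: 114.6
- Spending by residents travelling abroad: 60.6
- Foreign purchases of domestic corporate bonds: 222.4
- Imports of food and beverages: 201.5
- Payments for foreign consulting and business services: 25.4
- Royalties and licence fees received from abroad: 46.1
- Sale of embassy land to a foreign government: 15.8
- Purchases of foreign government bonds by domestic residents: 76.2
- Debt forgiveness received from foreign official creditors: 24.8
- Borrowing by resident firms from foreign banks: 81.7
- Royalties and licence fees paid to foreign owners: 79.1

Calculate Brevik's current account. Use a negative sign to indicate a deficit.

-836.0

Goods: -377.5 - 201.5 + 114.6 - 389.1 = -853.5
Services: -79.1 + 98.3 - 60.6 + 46.1 - 25.4 = -20.7
Primary income: -78.1
Secondary income: 116.3
Current account = (-853.5) + (-20.7) + (-78.1) + 116.3 = -836.0
(Excluded from the current account — financial account: domestic pension funds' purchases of foreign equities 81.4, foreign purchases of domestic corporate bonds 222.4, purchases of foreign government bonds by domestic residents 76.2, borrowing by resident firms from foreign banks 81.7; capital account: sale of embassy land to a foreign government 15.8, debt forgiveness received from foreign official creditors 24.8.)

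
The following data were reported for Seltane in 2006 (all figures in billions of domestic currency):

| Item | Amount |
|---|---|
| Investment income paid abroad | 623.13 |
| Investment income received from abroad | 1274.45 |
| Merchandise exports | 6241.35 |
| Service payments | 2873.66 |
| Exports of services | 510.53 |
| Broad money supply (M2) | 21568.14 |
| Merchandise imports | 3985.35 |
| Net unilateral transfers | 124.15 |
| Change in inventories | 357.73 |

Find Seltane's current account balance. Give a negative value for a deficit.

Goods balance = 6241.35 - 3985.35 = 2256.00
Services balance = 510.53 - 2873.66 = -2363.13
Trade balance (goods + services) = 2256.00 + (-2363.13) = -107.13
Net primary income = 1274.45 - 623.13 = 651.32
Net secondary income = 124.15
Current account = -107.13 + 651.32 + 124.15 = 668.34

668.34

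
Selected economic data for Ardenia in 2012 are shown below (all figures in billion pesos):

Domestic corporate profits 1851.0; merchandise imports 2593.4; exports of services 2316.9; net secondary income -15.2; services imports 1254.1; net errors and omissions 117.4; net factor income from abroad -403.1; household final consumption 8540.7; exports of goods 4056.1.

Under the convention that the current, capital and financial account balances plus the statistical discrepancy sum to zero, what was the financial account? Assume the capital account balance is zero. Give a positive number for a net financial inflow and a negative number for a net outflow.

Goods balance = 4056.1 - 2593.4 = 1462.7
Services balance = 2316.9 - 1254.1 = 1062.8
Trade balance (goods + services) = 1462.7 + 1062.8 = 2525.5
Net primary income = -403.1
Net secondary income = -15.2
Current account = 2525.5 + (-403.1) + (-15.2) = 2107.2
Financial account = -(2107.2 + 117.4) = -2224.6

-2224.6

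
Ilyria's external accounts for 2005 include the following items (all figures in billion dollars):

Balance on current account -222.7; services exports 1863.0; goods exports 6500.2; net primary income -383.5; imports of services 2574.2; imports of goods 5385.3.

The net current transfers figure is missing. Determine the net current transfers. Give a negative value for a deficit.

Current account = goods balance + services balance + net primary income + net secondary income
Sum of the known components = 20.2
Net current transfers = CA - (known components) = -222.7 - 20.2 = -242.9

-242.9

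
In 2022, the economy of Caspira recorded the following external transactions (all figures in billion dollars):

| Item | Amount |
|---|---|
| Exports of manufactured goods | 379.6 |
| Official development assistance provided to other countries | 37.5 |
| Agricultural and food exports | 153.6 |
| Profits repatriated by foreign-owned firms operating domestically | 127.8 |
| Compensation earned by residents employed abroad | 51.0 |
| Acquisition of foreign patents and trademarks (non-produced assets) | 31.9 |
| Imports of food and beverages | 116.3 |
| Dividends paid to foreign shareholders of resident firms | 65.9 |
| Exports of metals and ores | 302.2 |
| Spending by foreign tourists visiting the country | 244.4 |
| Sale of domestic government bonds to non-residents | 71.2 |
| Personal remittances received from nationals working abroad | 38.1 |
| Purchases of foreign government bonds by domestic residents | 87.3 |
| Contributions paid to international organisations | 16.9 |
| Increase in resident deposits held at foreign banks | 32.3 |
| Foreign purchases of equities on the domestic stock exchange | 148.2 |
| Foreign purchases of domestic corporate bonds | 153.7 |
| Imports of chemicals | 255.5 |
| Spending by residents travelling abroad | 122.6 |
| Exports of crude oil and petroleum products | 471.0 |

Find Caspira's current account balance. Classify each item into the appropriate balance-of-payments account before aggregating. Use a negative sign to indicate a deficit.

897.4

Goods: -116.3 + 471.0 + 153.6 + 379.6 - 255.5 + 302.2 = 934.6
Services: 244.4 - 122.6 = 121.8
Primary income: -65.9 + 51.0 - 127.8 = -142.7
Secondary income: -16.9 + 38.1 - 37.5 = -16.3
Current account = 934.6 + 121.8 + (-142.7) + (-16.3) = 897.4
(Excluded from the current account — capital account: acquisition of foreign patents and trademarks (non-produced assets) 31.9; financial account: sale of domestic government bonds to non-residents 71.2, purchases of foreign government bonds by domestic residents 87.3, increase in resident deposits held at foreign banks 32.3, foreign purchases of equities on the domestic stock exchange 148.2, foreign purchases of domestic corporate bonds 153.7.)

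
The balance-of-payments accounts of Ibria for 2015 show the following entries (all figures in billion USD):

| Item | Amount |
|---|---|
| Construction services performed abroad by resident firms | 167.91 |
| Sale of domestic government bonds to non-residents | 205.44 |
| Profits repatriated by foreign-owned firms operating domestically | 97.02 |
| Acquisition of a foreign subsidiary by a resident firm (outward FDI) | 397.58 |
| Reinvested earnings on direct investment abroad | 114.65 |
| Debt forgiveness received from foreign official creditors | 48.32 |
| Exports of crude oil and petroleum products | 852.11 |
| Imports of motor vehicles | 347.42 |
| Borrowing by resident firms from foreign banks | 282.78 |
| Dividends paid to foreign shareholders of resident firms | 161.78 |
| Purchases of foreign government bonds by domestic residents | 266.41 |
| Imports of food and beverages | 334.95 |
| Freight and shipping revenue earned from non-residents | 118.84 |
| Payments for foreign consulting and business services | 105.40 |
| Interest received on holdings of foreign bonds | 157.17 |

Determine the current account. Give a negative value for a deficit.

364.11

Goods: 852.11 - 334.95 - 347.42 = 169.74
Services: 167.91 - 105.40 + 118.84 = 181.35
Primary income: -97.02 - 161.78 + 114.65 + 157.17 = 13.02
Current account = 169.74 + 181.35 + 13.02 = 364.11
(Excluded from the current account — financial account: sale of domestic government bonds to non-residents 205.44, acquisition of a foreign subsidiary by a resident firm (outward FDI) 397.58, borrowing by resident firms from foreign banks 282.78, purchases of foreign government bonds by domestic residents 266.41; capital account: debt forgiveness received from foreign official creditors 48.32.)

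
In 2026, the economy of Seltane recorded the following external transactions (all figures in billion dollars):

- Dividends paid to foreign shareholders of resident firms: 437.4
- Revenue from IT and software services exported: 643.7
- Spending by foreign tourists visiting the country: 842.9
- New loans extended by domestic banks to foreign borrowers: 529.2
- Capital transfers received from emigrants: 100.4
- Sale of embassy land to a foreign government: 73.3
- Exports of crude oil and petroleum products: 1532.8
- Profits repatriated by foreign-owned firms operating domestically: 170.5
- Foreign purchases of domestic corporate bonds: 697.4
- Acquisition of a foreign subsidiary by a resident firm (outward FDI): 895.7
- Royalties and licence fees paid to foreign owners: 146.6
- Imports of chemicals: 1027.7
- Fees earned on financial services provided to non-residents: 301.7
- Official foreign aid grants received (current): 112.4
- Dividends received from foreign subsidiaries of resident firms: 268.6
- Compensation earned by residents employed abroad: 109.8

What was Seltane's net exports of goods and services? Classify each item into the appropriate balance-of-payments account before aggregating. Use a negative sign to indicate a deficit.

Goods: 1532.8 - 1027.7 = 505.1
Services: -146.6 + 643.7 + 842.9 + 301.7 = 1641.7
Trade balance = 505.1 + 1641.7 = 2146.8
(Excluded from the trade balance — primary income: dividends paid to foreign shareholders of resident firms 437.4, profits repatriated by foreign-owned firms operating domestically 170.5, dividends received from foreign subsidiaries of resident firms 268.6, compensation earned by residents employed abroad 109.8; financial account: new loans extended by domestic banks to foreign borrowers 529.2, foreign purchases of domestic corporate bonds 697.4, acquisition of a foreign subsidiary by a resident firm (outward FDI) 895.7; capital account: capital transfers received from emigrants 100.4, sale of embassy land to a foreign government 73.3; secondary income: official foreign aid grants received (current) 112.4.)

2146.8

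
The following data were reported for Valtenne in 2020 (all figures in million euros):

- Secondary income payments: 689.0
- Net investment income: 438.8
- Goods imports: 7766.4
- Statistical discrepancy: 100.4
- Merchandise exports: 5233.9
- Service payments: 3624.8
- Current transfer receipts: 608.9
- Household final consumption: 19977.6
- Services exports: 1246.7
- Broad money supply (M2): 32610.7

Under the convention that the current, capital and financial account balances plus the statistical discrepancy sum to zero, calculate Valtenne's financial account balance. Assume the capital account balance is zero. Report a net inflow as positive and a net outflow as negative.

4451.5

Goods balance = 5233.9 - 7766.4 = -2532.5
Services balance = 1246.7 - 3624.8 = -2378.1
Trade balance (goods + services) = -2532.5 + (-2378.1) = -4910.6
Net primary income = 438.8
Net secondary income = 608.9 - 689.0 = -80.1
Current account = -4910.6 + 438.8 + (-80.1) = -4551.9
Financial account = -(-4551.9 + 100.4) = 4451.5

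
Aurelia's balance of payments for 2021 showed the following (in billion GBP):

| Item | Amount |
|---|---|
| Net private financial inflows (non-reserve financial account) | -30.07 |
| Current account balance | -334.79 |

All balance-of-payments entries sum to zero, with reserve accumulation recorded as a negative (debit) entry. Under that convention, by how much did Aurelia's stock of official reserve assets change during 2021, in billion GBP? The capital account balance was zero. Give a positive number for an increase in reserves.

-364.86

Official reserve transactions balance = -((-334.79) + (-30.07)) = 364.86
An accumulation of reserves is recorded as a debit (negative entry), so the change in the stock of reserves is the negative of that balance.
Change in official reserves = -(364.86) = -364.86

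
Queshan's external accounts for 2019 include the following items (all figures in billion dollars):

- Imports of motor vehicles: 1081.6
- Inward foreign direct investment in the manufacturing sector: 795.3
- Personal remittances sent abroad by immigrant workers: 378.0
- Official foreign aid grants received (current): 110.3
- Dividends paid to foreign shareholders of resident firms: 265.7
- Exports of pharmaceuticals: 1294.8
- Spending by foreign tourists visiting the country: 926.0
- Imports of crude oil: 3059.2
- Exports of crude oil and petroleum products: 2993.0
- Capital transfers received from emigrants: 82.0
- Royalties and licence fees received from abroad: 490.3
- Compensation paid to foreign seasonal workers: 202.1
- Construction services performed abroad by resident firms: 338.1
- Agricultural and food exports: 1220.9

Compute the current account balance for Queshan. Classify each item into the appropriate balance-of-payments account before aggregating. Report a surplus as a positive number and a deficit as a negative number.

Goods: -3059.2 + 1294.8 + 1220.9 - 1081.6 + 2993.0 = 1367.9
Services: 338.1 + 490.3 + 926.0 = 1754.4
Primary income: -202.1 - 265.7 = -467.8
Secondary income: 110.3 - 378.0 = -267.7
Current account = 1367.9 + 1754.4 + (-467.8) + (-267.7) = 2386.8
(Excluded from the current account — financial account: inward foreign direct investment in the manufacturing sector 795.3; capital account: capital transfers received from emigrants 82.0.)

2386.8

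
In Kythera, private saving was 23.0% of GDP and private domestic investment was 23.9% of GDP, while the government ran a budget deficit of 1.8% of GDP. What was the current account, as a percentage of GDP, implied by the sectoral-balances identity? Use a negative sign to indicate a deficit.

By the sectoral-balances identity, CA = (S_private - I) + (T - G).
Private balance = 23.0 - 23.9 = -0.9
Government balance (T - G) = -1.8
CA = -0.9 + (-1.8) = -2.7

-2.7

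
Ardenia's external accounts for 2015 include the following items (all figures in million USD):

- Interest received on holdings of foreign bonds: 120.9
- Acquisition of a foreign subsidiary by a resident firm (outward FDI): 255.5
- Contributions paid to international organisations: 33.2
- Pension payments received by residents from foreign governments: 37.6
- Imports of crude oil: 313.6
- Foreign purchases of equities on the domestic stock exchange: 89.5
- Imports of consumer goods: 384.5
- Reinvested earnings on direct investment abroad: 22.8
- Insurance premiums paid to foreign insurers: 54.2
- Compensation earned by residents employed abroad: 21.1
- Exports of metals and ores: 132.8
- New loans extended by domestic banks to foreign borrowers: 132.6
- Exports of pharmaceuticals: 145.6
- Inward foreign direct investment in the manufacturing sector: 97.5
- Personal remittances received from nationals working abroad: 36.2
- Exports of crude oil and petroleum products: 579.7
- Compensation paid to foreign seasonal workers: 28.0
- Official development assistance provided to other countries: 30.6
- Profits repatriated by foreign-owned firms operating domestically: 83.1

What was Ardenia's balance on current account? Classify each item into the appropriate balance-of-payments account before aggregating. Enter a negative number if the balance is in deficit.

Goods: -384.5 + 579.7 - 313.6 + 145.6 + 132.8 = 160.0
Services: -54.2
Primary income: 22.8 + 21.1 - 83.1 + 120.9 - 28.0 = 53.7
Secondary income: 36.2 - 30.6 + 37.6 - 33.2 = 10.0
Current account = 160.0 + (-54.2) + 53.7 + 10.0 = 169.5
(Excluded from the current account — financial account: acquisition of a foreign subsidiary by a resident firm (outward FDI) 255.5, foreign purchases of equities on the domestic stock exchange 89.5, new loans extended by domestic banks to foreign borrowers 132.6, inward foreign direct investment in the manufacturing sector 97.5.)

169.5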